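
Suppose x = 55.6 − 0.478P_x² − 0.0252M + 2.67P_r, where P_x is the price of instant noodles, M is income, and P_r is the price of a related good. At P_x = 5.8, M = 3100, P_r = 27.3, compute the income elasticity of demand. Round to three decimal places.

-2.278

At the given point, x = 55.6 − 0.478(5.8)² − 0.0252(3100) + 2.67(27.3) = 55.6 − 16.0799 − 78.12 + 72.891 = 34.2911.
∂x/∂M = −0.0252, so E_I = -0.0252·(3100/34.2911) ≈ -2.278.
E_I < 0: inferior good.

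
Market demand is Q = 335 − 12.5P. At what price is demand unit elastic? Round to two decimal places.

13.40

For linear demand Q = a − bP, E = −bP/(a − bP). |E| = 1 ⇒ bP = a − bP ⇒ P = a/(2b).
P = 335/(2·12.5) = 13.40.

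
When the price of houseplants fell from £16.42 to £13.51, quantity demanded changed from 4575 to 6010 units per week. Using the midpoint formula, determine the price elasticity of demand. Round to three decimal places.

%Δq = (6010 − 4575)/[(4575 + 6010)/2] = 1435/5292.5 ≈ 0.2711.
%ΔP = (13.51 − 16.42)/[(16.42 + 13.51)/2] = -2.91/14.965 ≈ -0.1945.
Arc elasticity E = %Δq/%ΔP ≈ 0.2711/-0.1945 ≈ -1.394.
|E| > 1: demand is elastic over this range.

-1.394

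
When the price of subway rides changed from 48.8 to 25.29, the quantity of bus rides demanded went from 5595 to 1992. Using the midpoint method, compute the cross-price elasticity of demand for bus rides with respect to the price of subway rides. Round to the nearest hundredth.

%ΔQ_x = (1992 − 5595)/[(5595+1992)/2] = -3603/3793.5 ≈ -0.9498.
%ΔP_y = (25.29 − 48.8)/[(48.8+25.29)/2] ≈ -0.6346.
E_xy = -0.9498/-0.6346 ≈ 1.50.
E_xy > 0, so bus rides and subway rides are substitutes.

1.50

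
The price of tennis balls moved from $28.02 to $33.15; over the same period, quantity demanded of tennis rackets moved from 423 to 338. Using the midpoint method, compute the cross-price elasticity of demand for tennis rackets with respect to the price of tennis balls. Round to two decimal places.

-1.33

%ΔQ_x = (338 − 423)/[(423+338)/2] = -85/380.5 ≈ -0.2234.
%ΔP_y = (33.15 − 28.02)/[(28.02+33.15)/2] ≈ 0.1677.
E_xy = -0.2234/0.1677 ≈ -1.33.
E_xy < 0, so tennis rackets and tennis balls are complements.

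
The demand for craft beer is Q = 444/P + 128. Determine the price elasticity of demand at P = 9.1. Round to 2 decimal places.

At P = 9.1, Q = 176.7912.
dQ/dP = −444/P² = −5.3617.
Point elasticity E = (dQ/dP)·(P/Q) = -5.3617 × 9.1/176.7912 ≈ -0.28.
|E| < 1, so demand is inelastic at this price.

-0.28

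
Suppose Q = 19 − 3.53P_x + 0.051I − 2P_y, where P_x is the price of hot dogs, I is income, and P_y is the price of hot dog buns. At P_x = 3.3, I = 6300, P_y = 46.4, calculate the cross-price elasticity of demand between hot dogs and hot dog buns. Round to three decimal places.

-0.393

First evaluate Q: 19 − 3.53(3.3) + 0.051(6300) − 2(46.4) = 19 − 11.649 + 321.3 − 92.8 = 235.851.
∂Q/∂P_y = −2, so E_xy = -2·(46.4/235.851) ≈ -0.393.
E_xy < 0: the goods are complements.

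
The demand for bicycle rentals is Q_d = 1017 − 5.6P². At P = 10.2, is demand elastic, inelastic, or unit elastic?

At P = 10.2, Q_d = 434.376.
dQ_d/dP = −2·5.6·P = −114.24.
Point elasticity E = (dQ_d/dP)·(P/Q_d) = -114.24 × 10.2/434.376 ≈ -2.683.
|E| ≈ 2.683 > 1, so demand is elastic.

elastic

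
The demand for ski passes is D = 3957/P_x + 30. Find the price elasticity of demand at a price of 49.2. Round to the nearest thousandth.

-0.728

At P_x = 49.2, D = 110.4268.
dD/dP_x = −3957/P_x² = −1.6347.
Point elasticity E = (dD/dP_x)·(P_x/D) = -1.6347 × 49.2/110.4268 ≈ -0.728.
|E| < 1, so demand is inelastic at this price.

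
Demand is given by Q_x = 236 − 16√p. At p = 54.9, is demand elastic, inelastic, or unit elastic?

inelastic

At p = 54.9, Q_x = 117.4487.
dQ_x/dp = −16/(2√p) = −16/(2·7.4095).
Point elasticity E = (dQ_x/dp)·(p/Q_x) = -1.0797 × 54.9/117.4487 ≈ -0.505.
|E| ≈ 0.505 < 1, so demand is inelastic.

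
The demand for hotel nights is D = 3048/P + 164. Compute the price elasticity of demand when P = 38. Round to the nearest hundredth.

At P = 38, D = 244.2105.
dD/dP = −3048/P² = −2.1108.
Point elasticity E = (dD/dP)·(P/D) = -2.1108 × 38/244.2105 ≈ -0.33.
|E| < 1, so demand is inelastic at this price.

-0.33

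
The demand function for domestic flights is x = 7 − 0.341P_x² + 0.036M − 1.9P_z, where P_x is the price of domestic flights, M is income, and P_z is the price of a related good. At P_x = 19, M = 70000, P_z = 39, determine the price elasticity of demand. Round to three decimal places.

First evaluate x: 7 − 0.341(19)² + 0.036(70000) − 1.9(39) = 7 − 123.101 + 2520 − 74.1 = 2329.799.
∂x/∂P_x = −2·0.341·P_x = -12.958, so E_p = -12.958·(19/2329.799) ≈ -0.106.
|E_p| < 1: demand is inelastic.

-0.106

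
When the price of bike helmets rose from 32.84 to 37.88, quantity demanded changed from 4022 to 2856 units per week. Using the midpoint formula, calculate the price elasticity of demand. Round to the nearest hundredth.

-2.38

%ΔQ = (2856 − 4022)/[(4022 + 2856)/2] = -1166/3439 ≈ -0.3391.
%Δp = (37.88 − 32.84)/[(32.84 + 37.88)/2] = 5.04/35.36 ≈ 0.1425.
Arc elasticity E = %ΔQ/%Δp ≈ -0.3391/0.1425 ≈ -2.38.
|E| > 1: demand is elastic over this range.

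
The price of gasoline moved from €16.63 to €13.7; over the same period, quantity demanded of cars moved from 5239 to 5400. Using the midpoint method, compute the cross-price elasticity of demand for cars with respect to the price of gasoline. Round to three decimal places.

%ΔQ_x = (5400 − 5239)/[(5239+5400)/2] = 161/5319.5 ≈ 0.0303.
%ΔP_y = (13.7 − 16.63)/[(16.63+13.7)/2] ≈ -0.1932.
E_xy = 0.0303/-0.1932 ≈ -0.157.
E_xy < 0, so cars and gasoline are complements.

-0.157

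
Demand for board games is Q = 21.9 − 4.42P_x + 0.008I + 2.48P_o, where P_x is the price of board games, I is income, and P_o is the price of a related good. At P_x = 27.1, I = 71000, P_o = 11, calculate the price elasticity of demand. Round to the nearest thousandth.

Substituting, Q = 21.9 − 4.42(27.1) + 0.008(71000) + 2.48(11) = 21.9 − 119.782 + 568 + 27.28 = 497.398.
∂Q/∂P_x = −4.42, so E_p = (−4.42)·(27.1/497.398) ≈ -0.241.
|E_p| < 1: demand is inelastic.

-0.241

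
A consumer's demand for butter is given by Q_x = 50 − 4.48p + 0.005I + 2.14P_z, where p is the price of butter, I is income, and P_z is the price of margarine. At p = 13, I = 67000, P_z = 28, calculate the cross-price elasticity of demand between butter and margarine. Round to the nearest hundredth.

Q_x = 50 − 4.48(13) + 0.005(67000) + 2.14(28) = 50 − 58.24 + 335 + 59.92 = 386.68.
∂Q_x/∂P_z = +2.14, so E_xy = 2.14·(28/386.68) ≈ 0.15.
E_xy > 0: the goods are substitutes.

0.15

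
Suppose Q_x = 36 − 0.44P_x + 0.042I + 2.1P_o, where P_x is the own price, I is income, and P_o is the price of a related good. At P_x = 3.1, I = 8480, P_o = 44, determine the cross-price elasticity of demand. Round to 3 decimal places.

0.191

At the given point, Q_x = 36 − 0.44(3.1) + 0.042(8480) + 2.1(44) = 36 − 1.364 + 356.16 + 92.4 = 483.196.
∂Q_x/∂P_o = +2.1, so E_xy = 2.1·(44/483.196) ≈ 0.191.
E_xy > 0: the goods are substitutes.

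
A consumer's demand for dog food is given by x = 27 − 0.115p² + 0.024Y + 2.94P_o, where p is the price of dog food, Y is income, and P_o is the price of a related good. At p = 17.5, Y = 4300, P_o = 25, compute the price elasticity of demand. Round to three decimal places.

-0.418

At the given point, x = 27 − 0.115(17.5)² + 0.024(4300) + 2.94(25) = 27 − 35.2188 + 103.2 + 73.5 = 168.4813.
∂x/∂p = −2·0.115·p = -4.025, so E_p = -4.025·(17.5/168.4813) ≈ -0.418.
|E_p| < 1: demand is inelastic.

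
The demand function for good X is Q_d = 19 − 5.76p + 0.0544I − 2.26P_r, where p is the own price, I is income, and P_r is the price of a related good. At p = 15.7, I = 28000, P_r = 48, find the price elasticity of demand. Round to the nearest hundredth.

Q_d = 19 − 5.76(15.7) + 0.0544(28000) − 2.26(48) = 19 − 90.432 + 1523.2 − 108.48 = 1343.288.
∂Q_d/∂p = −5.76, so E_p = (−5.76)·(15.7/1343.288) ≈ -0.07.
|E_p| < 1: demand is inelastic.

-0.07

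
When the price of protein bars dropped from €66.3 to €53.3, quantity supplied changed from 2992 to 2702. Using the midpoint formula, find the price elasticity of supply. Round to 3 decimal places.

0.469

%Δq = (2702 − 2992)/[(2992 + 2702)/2] = -290/2847 ≈ -0.1019.
%ΔP = (53.3 − 66.3)/[(66.3 + 53.3)/2] = -13/59.8 ≈ -0.2174.
Arc elasticity E = %Δq/%ΔP ≈ -0.1019/-0.2174 ≈ 0.469.
|E| < 1: supply is inelastic over this range.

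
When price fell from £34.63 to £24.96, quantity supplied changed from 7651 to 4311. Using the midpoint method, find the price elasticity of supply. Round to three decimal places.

1.721

%Δq = (4311 − 7651)/[(7651 + 4311)/2] = -3340/5981 ≈ -0.5584.
%Δp = (24.96 − 34.63)/[(34.63 + 24.96)/2] = -9.67/29.795 ≈ -0.3246.
Arc elasticity E = %Δq/%Δp ≈ -0.5584/-0.3246 ≈ 1.721.
|E| > 1: supply is elastic over this range.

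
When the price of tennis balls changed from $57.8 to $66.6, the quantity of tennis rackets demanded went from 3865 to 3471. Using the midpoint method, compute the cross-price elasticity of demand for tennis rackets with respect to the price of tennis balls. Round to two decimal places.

-0.76

%ΔQ_x = (3471 − 3865)/[(3865+3471)/2] = -394/3668 ≈ -0.1074.
%ΔP_y = (66.6 − 57.8)/[(57.8+66.6)/2] ≈ 0.1415.
E_xy = -0.1074/0.1415 ≈ -0.76.
E_xy < 0, so tennis rackets and tennis balls are complements.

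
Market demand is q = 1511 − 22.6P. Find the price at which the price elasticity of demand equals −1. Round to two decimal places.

33.43

For linear demand q = a − bP, E = −bP/(a − bP). |E| = 1 ⇒ bP = a − bP ⇒ P = a/(2b).
P = 1511/(2·22.6) ≈ 33.43.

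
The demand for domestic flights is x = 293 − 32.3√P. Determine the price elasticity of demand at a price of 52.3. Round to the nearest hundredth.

-1.97

At P = 52.3, x = 59.4105.
dx/dP = −32.3/(2√P) = −32.3/(2·7.2319).
Point elasticity E = (dx/dP)·(P/x) = -2.2332 × 52.3/59.4105 ≈ -1.97.
|E| > 1, so demand is elastic at this price.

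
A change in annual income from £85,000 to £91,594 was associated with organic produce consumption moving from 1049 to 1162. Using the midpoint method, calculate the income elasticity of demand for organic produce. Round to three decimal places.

%ΔQ = (1162 − 1049)/[(1049+1162)/2] = 113/1105.5 ≈ 0.1022.
%ΔM = (91,594 − 85,000)/[(85,000+91,594)/2] = 6594/88297 ≈ 0.0747.
E_I = %ΔQ/%ΔM ≈ 1.369.
E_I > 1: normal good (luxury).

1.369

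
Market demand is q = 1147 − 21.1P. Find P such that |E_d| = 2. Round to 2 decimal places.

36.24

Set −bP/(a − bP) = −2 ⇒ bP = 2(a − bP) ⇒ bP(1+2) = 2·a.
P = 2·1147/(21.1·3) ≈ 36.24.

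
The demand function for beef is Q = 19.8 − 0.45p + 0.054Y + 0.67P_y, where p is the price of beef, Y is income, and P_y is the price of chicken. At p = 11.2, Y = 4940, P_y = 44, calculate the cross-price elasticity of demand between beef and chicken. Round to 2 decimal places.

0.09

Q = 19.8 − 0.45(11.2) + 0.054(4940) + 0.67(44) = 19.8 − 5.04 + 266.76 + 29.48 = 311.
∂Q/∂P_y = +0.67, so E_xy = 0.67·(44/311) ≈ 0.09.
E_xy > 0: the goods are substitutes.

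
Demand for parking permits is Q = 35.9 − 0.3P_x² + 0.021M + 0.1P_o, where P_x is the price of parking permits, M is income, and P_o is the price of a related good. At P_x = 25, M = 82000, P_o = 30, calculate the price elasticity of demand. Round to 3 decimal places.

Q = 35.9 − 0.3(25)² + 0.021(82000) + 0.1(30) = 35.9 − 187.5 + 1722 + 3 = 1573.4.
∂Q/∂P_x = −2·0.3·P_x = -15, so E_p = -15·(25/1573.4) ≈ -0.238.
|E_p| < 1: demand is inelastic.

-0.238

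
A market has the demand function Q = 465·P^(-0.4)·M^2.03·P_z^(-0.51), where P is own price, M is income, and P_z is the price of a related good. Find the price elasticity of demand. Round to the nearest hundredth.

For a Cobb–Douglas (constant-elasticity) form Q = A·P^α·…, the elasticity with respect to P equals the exponent α at every point.
Here the exponent on P is -0.4, so the price elasticity of demand is -0.40.

-0.40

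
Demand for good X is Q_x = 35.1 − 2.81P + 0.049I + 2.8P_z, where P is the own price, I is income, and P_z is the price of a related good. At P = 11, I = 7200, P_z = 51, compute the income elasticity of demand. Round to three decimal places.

Evaluating quantity at (P, I, P_z) gives Q_x = 35.1 − 2.81(11) + 0.049(7200) + 2.8(51) = 35.1 − 30.91 + 352.8 + 142.8 = 499.79.
∂Q_x/∂I = +0.049, so E_I = 0.049·(7200/499.79) ≈ 0.706.
E_I ∈ (0,1): normal good (necessity).

0.706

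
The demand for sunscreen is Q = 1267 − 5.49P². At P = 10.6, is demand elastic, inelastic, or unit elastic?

elastic

At P = 10.6, Q = 650.1436.
dQ/dP = −2·5.49·P = −116.388.
Point elasticity E = (dQ/dP)·(P/Q) = -116.388 × 10.6/650.1436 ≈ -1.898.
|E| ≈ 1.898 > 1, so demand is elastic.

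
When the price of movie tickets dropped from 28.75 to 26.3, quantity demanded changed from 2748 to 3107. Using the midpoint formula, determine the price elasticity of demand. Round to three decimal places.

-1.378

%ΔQ = (3107 − 2748)/[(2748 + 3107)/2] = 359/2927.5 ≈ 0.1226.
%ΔP = (26.3 − 28.75)/[(28.75 + 26.3)/2] = -2.45/27.525 ≈ -0.0890.
Arc elasticity E = %ΔQ/%ΔP ≈ 0.1226/-0.0890 ≈ -1.378.
|E| > 1: demand is elastic over this range.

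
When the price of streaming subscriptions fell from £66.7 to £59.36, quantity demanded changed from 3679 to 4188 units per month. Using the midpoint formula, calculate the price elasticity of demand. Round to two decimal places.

-1.11

%Δq = (4188 − 3679)/[(3679 + 4188)/2] = 509/3933.5 ≈ 0.1294.
%ΔP = (59.36 − 66.7)/[(66.7 + 59.36)/2] = -7.34/63.03 ≈ -0.1165.
Arc elasticity E = %Δq/%ΔP ≈ 0.1294/-0.1165 ≈ -1.11.
|E| > 1: demand is elastic over this range.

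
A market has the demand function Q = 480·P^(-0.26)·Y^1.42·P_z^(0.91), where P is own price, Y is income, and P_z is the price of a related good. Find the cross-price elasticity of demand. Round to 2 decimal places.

For a Cobb–Douglas (constant-elasticity) form Q = A·P_z^α·…, the elasticity with respect to P_z equals the exponent α at every point.
Here the exponent on P_z is 0.91, so the cross-price elasticity of demand is 0.91.

0.91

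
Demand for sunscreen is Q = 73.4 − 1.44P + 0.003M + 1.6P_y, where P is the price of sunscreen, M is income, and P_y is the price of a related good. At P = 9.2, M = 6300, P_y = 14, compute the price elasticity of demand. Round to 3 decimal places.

-0.131

Q = 73.4 − 1.44(9.2) + 0.003(6300) + 1.6(14) = 73.4 − 13.248 + 18.9 + 22.4 = 101.452.
∂Q/∂P = −1.44, so E_p = (−1.44)·(9.2/101.452) ≈ -0.131.
|E_p| < 1: demand is inelastic.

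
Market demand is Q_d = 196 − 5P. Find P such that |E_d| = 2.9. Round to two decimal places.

Set −bP/(a − bP) = −2.9 ⇒ bP = 2.9(a − bP) ⇒ bP(1+2.9) = 2.9·a.
P = 2.9·196/(5·3.9) ≈ 29.15.

29.15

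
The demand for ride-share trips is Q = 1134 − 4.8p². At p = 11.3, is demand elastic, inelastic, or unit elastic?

At p = 11.3, Q = 521.088.
dQ/dp = −2·4.8·p = −108.48.
Point elasticity E = (dQ/dp)·(p/Q) = -108.48 × 11.3/521.088 ≈ -2.352.
|E| ≈ 2.352 > 1, so demand is elastic.

elastic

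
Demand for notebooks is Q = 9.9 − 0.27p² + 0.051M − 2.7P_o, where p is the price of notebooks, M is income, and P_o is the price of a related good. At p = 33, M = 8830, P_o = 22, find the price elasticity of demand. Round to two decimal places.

-5.51

Evaluating quantity at (p, M, P_o) gives Q = 9.9 − 0.27(33)² + 0.051(8830) − 2.7(22) = 9.9 − 294.03 + 450.33 − 59.4 = 106.8.
∂Q/∂p = −2·0.27·p = -17.82, so E_p = -17.82·(33/106.8) ≈ -5.51.
|E_p| > 1: demand is elastic.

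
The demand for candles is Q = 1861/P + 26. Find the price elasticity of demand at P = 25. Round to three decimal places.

-0.741

At P = 25, Q = 100.44.
dQ/dP = −1861/P² = −2.9776.
Point elasticity E = (dQ/dP)·(P/Q) = -2.9776 × 25/100.44 ≈ -0.741.
|E| < 1, so demand is inelastic at this price.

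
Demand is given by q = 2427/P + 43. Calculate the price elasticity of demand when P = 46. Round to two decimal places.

-0.55

At P = 46, q = 95.7609.
dq/dP = −2427/P² = −1.147.
Point elasticity E = (dq/dP)·(P/q) = -1.147 × 46/95.7609 ≈ -0.55.
|E| < 1, so demand is inelastic at this price.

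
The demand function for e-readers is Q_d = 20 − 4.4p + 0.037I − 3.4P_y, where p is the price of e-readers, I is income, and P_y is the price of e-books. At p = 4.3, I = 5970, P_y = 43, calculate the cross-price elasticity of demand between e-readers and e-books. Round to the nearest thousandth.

-1.930

At the given point, Q_d = 20 − 4.4(4.3) + 0.037(5970) − 3.4(43) = 20 − 18.92 + 220.89 − 146.2 = 75.77.
∂Q_d/∂P_y = −3.4, so E_xy = -3.4·(43/75.77) ≈ -1.930.
E_xy < 0: the goods are complements.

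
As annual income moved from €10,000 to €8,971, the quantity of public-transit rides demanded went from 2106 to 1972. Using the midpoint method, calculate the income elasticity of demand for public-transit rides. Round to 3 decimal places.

0.606

%ΔQ = (1972 − 2106)/[(2106+1972)/2] = -134/2039 ≈ -0.0657.
%ΔI = (8,971 − 10,000)/[(10,000+8,971)/2] = -1029/9485.5 ≈ -0.1085.
E_I = %ΔQ/%ΔI ≈ 0.606.
E_I ∈ (0,1): normal good (necessity).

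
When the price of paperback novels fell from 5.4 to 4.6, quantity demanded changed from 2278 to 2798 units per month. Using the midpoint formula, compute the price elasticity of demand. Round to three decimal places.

-1.281

%ΔQ = (2798 − 2278)/[(2278 + 2798)/2] = 520/2538 ≈ 0.2049.
%Δp = (4.6 − 5.4)/[(5.4 + 4.6)/2] = -0.8/5 ≈ -0.1600.
Arc elasticity E = %ΔQ/%Δp ≈ 0.2049/-0.1600 ≈ -1.281.
|E| > 1: demand is elastic over this range.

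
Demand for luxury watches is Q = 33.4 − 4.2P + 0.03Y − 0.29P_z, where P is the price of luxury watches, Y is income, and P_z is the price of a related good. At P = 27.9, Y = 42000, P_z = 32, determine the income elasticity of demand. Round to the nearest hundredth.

Evaluating quantity at (P, Y, P_z) gives Q = 33.4 − 4.2(27.9) + 0.03(42000) − 0.29(32) = 33.4 − 117.18 + 1260 − 9.28 = 1166.94.
∂Q/∂Y = +0.03, so E_I = 0.03·(42000/1166.94) ≈ 1.08.
E_I > 1: normal good (luxury).

1.08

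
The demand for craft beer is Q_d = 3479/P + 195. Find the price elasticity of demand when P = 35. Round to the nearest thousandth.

At P = 35, Q_d = 294.4.
dQ_d/dP = −3479/P² = −2.84.
Point elasticity E = (dQ_d/dP)·(P/Q_d) = -2.84 × 35/294.4 ≈ -0.338.
|E| < 1, so demand is inelastic at this price.

-0.338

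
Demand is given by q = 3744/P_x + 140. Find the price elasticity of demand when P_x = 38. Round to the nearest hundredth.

At P_x = 38, q = 238.5263.
dq/dP_x = −3744/P_x² = −2.5928.
Point elasticity E = (dq/dP_x)·(P_x/q) = -2.5928 × 38/238.5263 ≈ -0.41.
|E| < 1, so demand is inelastic at this price.

-0.41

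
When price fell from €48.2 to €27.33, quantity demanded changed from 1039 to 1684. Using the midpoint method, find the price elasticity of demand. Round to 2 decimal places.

%Δq = (1684 − 1039)/[(1039 + 1684)/2] = 645/1361.5 ≈ 0.4737.
%ΔP = (27.33 − 48.2)/[(48.2 + 27.33)/2] = -20.87/37.765 ≈ -0.5526.
Arc elasticity E = %Δq/%ΔP ≈ 0.4737/-0.5526 ≈ -0.86.
|E| < 1: demand is inelastic over this range.

-0.86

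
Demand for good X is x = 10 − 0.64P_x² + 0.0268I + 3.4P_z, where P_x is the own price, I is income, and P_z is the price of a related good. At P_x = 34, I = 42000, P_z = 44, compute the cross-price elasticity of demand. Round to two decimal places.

0.27

Substituting, x = 10 − 0.64(34)² + 0.0268(42000) + 3.4(44) = 10 − 739.84 + 1125.6 + 149.6 = 545.36.
∂x/∂P_z = +3.4, so E_xy = 3.4·(44/545.36) ≈ 0.27.
E_xy > 0: the goods are substitutes.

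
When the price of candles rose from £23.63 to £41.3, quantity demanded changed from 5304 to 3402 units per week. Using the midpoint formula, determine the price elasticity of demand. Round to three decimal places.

%Δq = (3402 − 5304)/[(5304 + 3402)/2] = -1902/4353 ≈ -0.4369.
%Δp = (41.3 − 23.63)/[(23.63 + 41.3)/2] = 17.67/32.465 ≈ 0.5443.
Arc elasticity E = %Δq/%Δp ≈ -0.4369/0.5443 ≈ -0.803.
|E| < 1: demand is inelastic over this range.

-0.803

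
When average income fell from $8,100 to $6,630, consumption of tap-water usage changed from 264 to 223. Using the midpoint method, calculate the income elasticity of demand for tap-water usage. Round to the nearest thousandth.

0.844

%ΔQ = (223 − 264)/[(264+223)/2] = -41/243.5 ≈ -0.1684.
%ΔM = (6,630 − 8,100)/[(8,100+6,630)/2] = -1470/7365 ≈ -0.1996.
E_I = %ΔQ/%ΔM ≈ 0.844.
E_I ∈ (0,1): normal good (necessity).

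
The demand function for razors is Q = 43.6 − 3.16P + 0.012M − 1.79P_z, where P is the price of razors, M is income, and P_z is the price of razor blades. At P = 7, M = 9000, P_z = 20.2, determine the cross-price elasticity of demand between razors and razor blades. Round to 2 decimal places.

Substituting, Q = 43.6 − 3.16(7) + 0.012(9000) − 1.79(20.2) = 43.6 − 22.12 + 108 − 36.158 = 93.322.
∂Q/∂P_z = −1.79, so E_xy = -1.79·(20.2/93.322) ≈ -0.39.
E_xy < 0: the goods are complements.

-0.39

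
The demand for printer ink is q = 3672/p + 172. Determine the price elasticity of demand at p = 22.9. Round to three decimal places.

At p = 22.9, q = 332.3493.
dq/dp = −3672/p² = −7.0022.
Point elasticity E = (dq/dp)·(p/q) = -7.0022 × 22.9/332.3493 ≈ -0.482.
|E| < 1, so demand is inelastic at this price.

-0.482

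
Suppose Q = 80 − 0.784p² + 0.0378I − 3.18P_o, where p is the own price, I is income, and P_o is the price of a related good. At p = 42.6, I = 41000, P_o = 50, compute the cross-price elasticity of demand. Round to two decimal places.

-3.31

At the given point, Q = 80 − 0.784(42.6)² + 0.0378(41000) − 3.18(50) = 80 − 1422.7718 + 1549.8 − 159 = 48.0282.
∂Q/∂P_o = −3.18, so E_xy = -3.18·(50/48.0282) ≈ -3.31.
E_xy < 0: the goods are complements.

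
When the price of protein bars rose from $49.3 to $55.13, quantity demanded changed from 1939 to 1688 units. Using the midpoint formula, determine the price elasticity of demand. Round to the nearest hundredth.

-1.24

%ΔQ = (1688 − 1939)/[(1939 + 1688)/2] = -251/1813.5 ≈ -0.1384.
%ΔP = (55.13 − 49.3)/[(49.3 + 55.13)/2] = 5.83/52.215 ≈ 0.1117.
Arc elasticity E = %ΔQ/%ΔP ≈ -0.1384/0.1117 ≈ -1.24.
|E| > 1: demand is elastic over this range.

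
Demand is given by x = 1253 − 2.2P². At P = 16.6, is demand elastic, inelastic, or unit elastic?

elastic

At P = 16.6, x = 646.768.
dx/dP = −2·2.2·P = −73.04.
Point elasticity E = (dx/dP)·(P/x) = -73.04 × 16.6/646.768 ≈ -1.875.
|E| ≈ 1.875 > 1, so demand is elastic.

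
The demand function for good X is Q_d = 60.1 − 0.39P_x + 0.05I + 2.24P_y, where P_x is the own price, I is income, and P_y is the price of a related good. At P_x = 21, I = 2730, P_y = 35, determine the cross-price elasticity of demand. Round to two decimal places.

0.29

Evaluating quantity at (P_x, I, P_y) gives Q_d = 60.1 − 0.39(21) + 0.05(2730) + 2.24(35) = 60.1 − 8.19 + 136.5 + 78.4 = 266.81.
∂Q_d/∂P_y = +2.24, so E_xy = 2.24·(35/266.81) ≈ 0.29.
E_xy > 0: the goods are substitutes.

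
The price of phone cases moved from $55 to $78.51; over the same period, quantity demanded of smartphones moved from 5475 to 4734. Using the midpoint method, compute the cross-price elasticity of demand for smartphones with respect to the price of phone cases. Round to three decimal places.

-0.412

%ΔQ_x = (4734 − 5475)/[(5475+4734)/2] = -741/5104.5 ≈ -0.1452.
%ΔP_y = (78.51 − 55)/[(55+78.51)/2] ≈ 0.3522.
E_xy = -0.1452/0.3522 ≈ -0.412.
E_xy < 0, so smartphones and phone cases are complements.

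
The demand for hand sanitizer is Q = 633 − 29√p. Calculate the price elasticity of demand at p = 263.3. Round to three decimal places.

At p = 263.3, Q = 162.4309.
dQ/dp = −29/(2√p) = −29/(2·16.2265).
Point elasticity E = (dQ/dp)·(p/Q) = -0.8936 × 263.3/162.4309 ≈ -1.449.
|E| > 1, so demand is elastic at this price.

-1.449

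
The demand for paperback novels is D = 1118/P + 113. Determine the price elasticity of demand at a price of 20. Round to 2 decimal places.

-0.33

At P = 20, D = 168.9.
dD/dP = −1118/P² = −2.795.
Point elasticity E = (dD/dP)·(P/D) = -2.795 × 20/168.9 ≈ -0.33.
|E| < 1, so demand is inelastic at this price.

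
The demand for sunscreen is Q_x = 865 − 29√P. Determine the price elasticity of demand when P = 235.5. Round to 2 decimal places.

-0.53

At P = 235.5, Q_x = 419.9657.
dQ_x/dP = −29/(2√P) = −29/(2·15.346).
Point elasticity E = (dQ_x/dP)·(P/Q_x) = -0.9449 × 235.5/419.9657 ≈ -0.53.
|E| < 1, so demand is inelastic at this price.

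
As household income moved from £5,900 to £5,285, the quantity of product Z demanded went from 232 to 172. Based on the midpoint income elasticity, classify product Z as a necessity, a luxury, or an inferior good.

luxury

%ΔQ = (172 − 232)/[(232+172)/2] = -60/202 ≈ -0.2970.
%ΔM = (5,285 − 5,900)/[(5,900+5,285)/2] = -615/5592.5 ≈ -0.1100.
E_I = %ΔQ/%ΔM ≈ 2.701.
E_I > 1: normal good (luxury).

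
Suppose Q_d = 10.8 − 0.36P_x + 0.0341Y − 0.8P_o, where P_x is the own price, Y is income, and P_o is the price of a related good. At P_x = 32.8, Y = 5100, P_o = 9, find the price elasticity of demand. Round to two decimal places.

Q_d = 10.8 − 0.36(32.8) + 0.0341(5100) − 0.8(9) = 10.8 − 11.808 + 173.91 − 7.2 = 165.702.
∂Q_d/∂P_x = −0.36, so E_p = (−0.36)·(32.8/165.702) ≈ -0.07.
|E_p| < 1: demand is inelastic.

-0.07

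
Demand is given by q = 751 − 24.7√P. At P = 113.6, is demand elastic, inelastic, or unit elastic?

inelastic

At P = 113.6, q = 487.7392.
dq/dP = −24.7/(2√P) = −24.7/(2·10.6583).
Point elasticity E = (dq/dP)·(P/q) = -1.1587 × 113.6/487.7392 ≈ -0.270.
|E| ≈ 0.270 < 1, so demand is inelastic.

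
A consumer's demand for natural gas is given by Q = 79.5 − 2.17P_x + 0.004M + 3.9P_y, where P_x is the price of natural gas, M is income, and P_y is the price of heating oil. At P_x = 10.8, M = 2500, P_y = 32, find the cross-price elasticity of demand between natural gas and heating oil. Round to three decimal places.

0.654

Evaluating quantity at (P_x, M, P_y) gives Q = 79.5 − 2.17(10.8) + 0.004(2500) + 3.9(32) = 79.5 − 23.436 + 10 + 124.8 = 190.864.
∂Q/∂P_y = +3.9, so E_xy = 3.9·(32/190.864) ≈ 0.654.
E_xy > 0: the goods are substitutes.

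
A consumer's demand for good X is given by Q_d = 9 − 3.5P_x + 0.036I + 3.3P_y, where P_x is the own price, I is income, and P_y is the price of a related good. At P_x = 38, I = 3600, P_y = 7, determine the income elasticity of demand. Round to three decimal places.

At the given point, Q_d = 9 − 3.5(38) + 0.036(3600) + 3.3(7) = 9 − 133 + 129.6 + 23.1 = 28.7.
∂Q_d/∂I = +0.036, so E_I = 0.036·(3600/28.7) ≈ 4.516.
E_I > 1: normal good (luxury).

4.516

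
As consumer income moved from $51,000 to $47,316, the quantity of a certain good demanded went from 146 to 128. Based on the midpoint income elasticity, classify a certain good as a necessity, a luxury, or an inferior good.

luxury

%ΔQ = (128 − 146)/[(146+128)/2] = -18/137 ≈ -0.1314.
%ΔY = (47,316 − 51,000)/[(51,000+47,316)/2] = -3684/49158 ≈ -0.0749.
E_I = %ΔQ/%ΔY ≈ 1.753.
E_I > 1: normal good (luxury).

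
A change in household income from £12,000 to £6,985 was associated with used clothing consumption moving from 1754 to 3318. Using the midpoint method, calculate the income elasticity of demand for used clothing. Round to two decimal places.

-1.17

%ΔQ = (3318 − 1754)/[(1754+3318)/2] = 1564/2536 ≈ 0.6167.
%ΔM = (6,985 − 12,000)/[(12,000+6,985)/2] = -5015/9492.5 ≈ -0.5283.
E_I = %ΔQ/%ΔM ≈ -1.17.
E_I < 0: inferior good.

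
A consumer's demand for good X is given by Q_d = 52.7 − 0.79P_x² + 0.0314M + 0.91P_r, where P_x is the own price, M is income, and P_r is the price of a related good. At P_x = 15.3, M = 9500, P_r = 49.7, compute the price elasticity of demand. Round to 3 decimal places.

Q_d = 52.7 − 0.79(15.3)² + 0.0314(9500) + 0.91(49.7) = 52.7 − 184.9311 + 298.3 + 45.227 = 211.2959.
∂Q_d/∂P_x = −2·0.79·P_x = -24.174, so E_p = -24.174·(15.3/211.2959) ≈ -1.750.
|E_p| > 1: demand is elastic.

-1.750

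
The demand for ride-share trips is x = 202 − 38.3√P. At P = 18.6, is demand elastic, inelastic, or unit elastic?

elastic

At P = 18.6, x = 36.8208.
dx/dP = −38.3/(2√P) = −38.3/(2·4.3128).
Point elasticity E = (dx/dP)·(P/x) = -4.4403 × 18.6/36.8208 ≈ -2.243.
|E| ≈ 2.243 > 1, so demand is elastic.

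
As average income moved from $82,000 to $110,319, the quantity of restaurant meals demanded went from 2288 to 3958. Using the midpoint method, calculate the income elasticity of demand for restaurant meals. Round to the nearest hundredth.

1.82

%ΔQ = (3958 − 2288)/[(2288+3958)/2] = 1670/3123 ≈ 0.5347.
%ΔM = (110,319 − 82,000)/[(82,000+110,319)/2] = 28319/96159.5 ≈ 0.2945.
E_I = %ΔQ/%ΔM ≈ 1.82.
E_I > 1: normal good (luxury).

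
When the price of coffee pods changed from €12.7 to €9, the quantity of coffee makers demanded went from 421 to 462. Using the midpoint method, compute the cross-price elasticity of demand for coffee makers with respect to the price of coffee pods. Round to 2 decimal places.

%ΔQ_x = (462 − 421)/[(421+462)/2] = 41/441.5 ≈ 0.0929.
%ΔP_y = (9 − 12.7)/[(12.7+9)/2] ≈ -0.3410.
E_xy = 0.0929/-0.3410 ≈ -0.27.
E_xy < 0, so coffee makers and coffee pods are complements.

-0.27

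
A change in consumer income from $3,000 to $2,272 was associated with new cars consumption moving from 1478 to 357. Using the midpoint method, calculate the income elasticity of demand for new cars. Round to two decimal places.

%ΔQ = (357 − 1478)/[(1478+357)/2] = -1121/917.5 ≈ -1.2218.
%ΔI = (2,272 − 3,000)/[(3,000+2,272)/2] = -728/2636 ≈ -0.2762.
E_I = %ΔQ/%ΔI ≈ 4.42.
E_I > 1: normal good (luxury).

4.42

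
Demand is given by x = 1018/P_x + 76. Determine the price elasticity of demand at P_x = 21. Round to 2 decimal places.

-0.39

At P_x = 21, x = 124.4762.
dx/dP_x = −1018/P_x² = −2.3084.
Point elasticity E = (dx/dP_x)·(P_x/x) = -2.3084 × 21/124.4762 ≈ -0.39.
|E| < 1, so demand is inelastic at this price.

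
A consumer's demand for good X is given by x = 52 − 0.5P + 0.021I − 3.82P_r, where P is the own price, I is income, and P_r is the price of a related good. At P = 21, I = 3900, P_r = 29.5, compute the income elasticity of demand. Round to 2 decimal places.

First evaluate x: 52 − 0.5(21) + 0.021(3900) − 3.82(29.5) = 52 − 10.5 + 81.9 − 112.69 = 10.71.
∂x/∂I = +0.021, so E_I = 0.021·(3900/10.71) ≈ 7.65.
E_I > 1: normal good (luxury).

7.65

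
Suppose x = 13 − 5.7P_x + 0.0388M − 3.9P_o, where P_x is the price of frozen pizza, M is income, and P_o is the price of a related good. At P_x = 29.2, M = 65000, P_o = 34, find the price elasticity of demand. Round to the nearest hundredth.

First evaluate x: 13 − 5.7(29.2) + 0.0388(65000) − 3.9(34) = 13 − 166.44 + 2522 − 132.6 = 2235.96.
∂x/∂P_x = −5.7, so E_p = (−5.7)·(29.2/2235.96) ≈ -0.07.
|E_p| < 1: demand is inelastic.

-0.07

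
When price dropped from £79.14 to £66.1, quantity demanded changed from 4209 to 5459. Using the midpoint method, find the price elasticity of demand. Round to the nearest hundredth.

-1.44

%ΔQ = (5459 − 4209)/[(4209 + 5459)/2] = 1250/4834 ≈ 0.2586.
%Δp = (66.1 − 79.14)/[(79.14 + 66.1)/2] = -13.04/72.62 ≈ -0.1796.
Arc elasticity E = %ΔQ/%Δp ≈ 0.2586/-0.1796 ≈ -1.44.
|E| > 1: demand is elastic over this range.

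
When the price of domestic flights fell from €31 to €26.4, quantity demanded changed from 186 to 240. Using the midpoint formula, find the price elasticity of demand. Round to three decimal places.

%Δq = (240 − 186)/[(186 + 240)/2] = 54/213 ≈ 0.2535.
%ΔP = (26.4 − 31)/[(31 + 26.4)/2] = -4.6/28.7 ≈ -0.1603.
Arc elasticity E = %Δq/%ΔP ≈ 0.2535/-0.1603 ≈ -1.582.
|E| > 1: demand is elastic over this range.

-1.582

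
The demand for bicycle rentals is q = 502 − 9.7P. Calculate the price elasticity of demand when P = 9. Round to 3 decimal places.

-0.211

At P = 9, q = 414.7.
dq/dP = −9.7.
Point elasticity E = (dq/dP)·(P/q) = -9.7 × 9/414.7 ≈ -0.211.
|E| < 1, so demand is inelastic at this price.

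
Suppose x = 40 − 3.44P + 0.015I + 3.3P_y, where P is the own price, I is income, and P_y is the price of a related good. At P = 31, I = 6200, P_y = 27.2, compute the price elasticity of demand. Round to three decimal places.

First evaluate x: 40 − 3.44(31) + 0.015(6200) + 3.3(27.2) = 40 − 106.64 + 93 + 89.76 = 116.12.
∂x/∂P = −3.44, so E_p = (−3.44)·(31/116.12) ≈ -0.918.
|E_p| < 1: demand is inelastic.

-0.918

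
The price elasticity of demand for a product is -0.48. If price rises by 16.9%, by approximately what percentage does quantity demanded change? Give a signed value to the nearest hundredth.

-8.11

%ΔQ ≈ E × %ΔP = (-0.48) × (16.9%) ≈ -8.11%.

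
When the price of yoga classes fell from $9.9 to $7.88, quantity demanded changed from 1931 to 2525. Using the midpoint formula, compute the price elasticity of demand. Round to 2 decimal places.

-1.17

%ΔQ = (2525 − 1931)/[(1931 + 2525)/2] = 594/2228 ≈ 0.2666.
%Δp = (7.88 − 9.9)/[(9.9 + 7.88)/2] = -2.02/8.89 ≈ -0.2272.
Arc elasticity E = %ΔQ/%Δp ≈ 0.2666/-0.2272 ≈ -1.17.
|E| > 1: demand is elastic over this range.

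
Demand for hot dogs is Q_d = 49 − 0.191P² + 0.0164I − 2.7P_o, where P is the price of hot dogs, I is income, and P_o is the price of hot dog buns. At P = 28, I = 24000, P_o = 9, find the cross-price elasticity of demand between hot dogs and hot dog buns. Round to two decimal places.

-0.09

At the given point, Q_d = 49 − 0.191(28)² + 0.0164(24000) − 2.7(9) = 49 − 149.744 + 393.6 − 24.3 = 268.556.
∂Q_d/∂P_o = −2.7, so E_xy = -2.7·(9/268.556) ≈ -0.09.
E_xy < 0: the goods are complements.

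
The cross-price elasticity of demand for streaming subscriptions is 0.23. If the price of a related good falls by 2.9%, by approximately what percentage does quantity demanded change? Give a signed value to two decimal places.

-0.67

%ΔQ ≈ E × %ΔP_y = (0.23) × (-2.9%) ≈ -0.67%.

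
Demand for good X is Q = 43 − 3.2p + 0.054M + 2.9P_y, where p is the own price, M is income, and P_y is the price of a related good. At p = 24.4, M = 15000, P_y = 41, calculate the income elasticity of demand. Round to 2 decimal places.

0.91

First evaluate Q: 43 − 3.2(24.4) + 0.054(15000) + 2.9(41) = 43 − 78.08 + 810 + 118.9 = 893.82.
∂Q/∂M = +0.054, so E_I = 0.054·(15000/893.82) ≈ 0.91.
E_I ∈ (0,1): normal good (necessity).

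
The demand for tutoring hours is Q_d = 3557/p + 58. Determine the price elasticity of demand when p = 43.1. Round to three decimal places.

-0.587

At p = 43.1, Q_d = 140.529.
dQ_d/dp = −3557/p² = −1.9148.
Point elasticity E = (dQ_d/dp)·(p/Q_d) = -1.9148 × 43.1/140.529 ≈ -0.587.
|E| < 1, so demand is inelastic at this price.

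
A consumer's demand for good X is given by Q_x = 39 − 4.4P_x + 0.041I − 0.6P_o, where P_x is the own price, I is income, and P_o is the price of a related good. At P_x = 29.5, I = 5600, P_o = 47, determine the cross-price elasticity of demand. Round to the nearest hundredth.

-0.25

Substituting, Q_x = 39 − 4.4(29.5) + 0.041(5600) − 0.6(47) = 39 − 129.8 + 229.6 − 28.2 = 110.6.
∂Q_x/∂P_o = −0.6, so E_xy = -0.6·(47/110.6) ≈ -0.25.
E_xy < 0: the goods are complements.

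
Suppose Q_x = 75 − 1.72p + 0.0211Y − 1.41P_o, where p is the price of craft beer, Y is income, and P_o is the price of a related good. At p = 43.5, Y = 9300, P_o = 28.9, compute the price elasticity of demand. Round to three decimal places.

At the given point, Q_x = 75 − 1.72(43.5) + 0.0211(9300) − 1.41(28.9) = 75 − 74.82 + 196.23 − 40.749 = 155.661.
∂Q_x/∂p = −1.72, so E_p = (−1.72)·(43.5/155.661) ≈ -0.481.
|E_p| < 1: demand is inelastic.

-0.481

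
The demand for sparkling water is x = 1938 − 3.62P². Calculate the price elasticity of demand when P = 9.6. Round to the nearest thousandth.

At P = 9.6, x = 1604.3808.
dx/dP = −2·3.62·P = −69.504.
Point elasticity E = (dx/dP)·(P/x) = -69.504 × 9.6/1604.3808 ≈ -0.416.
|E| < 1, so demand is inelastic at this price.

-0.416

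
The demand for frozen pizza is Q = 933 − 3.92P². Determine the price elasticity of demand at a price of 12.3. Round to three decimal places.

-3.489

At P = 12.3, Q = 339.9432.
dQ/dP = −2·3.92·P = −96.432.
Point elasticity E = (dQ/dP)·(P/Q) = -96.432 × 12.3/339.9432 ≈ -3.489.
|E| > 1, so demand is elastic at this price.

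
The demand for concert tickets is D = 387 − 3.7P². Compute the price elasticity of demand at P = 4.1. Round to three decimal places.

-0.383

At P = 4.1, D = 324.803.
dD/dP = −2·3.7·P = −30.34.
Point elasticity E = (dD/dP)·(P/D) = -30.34 × 4.1/324.803 ≈ -0.383.
|E| < 1, so demand is inelastic at this price.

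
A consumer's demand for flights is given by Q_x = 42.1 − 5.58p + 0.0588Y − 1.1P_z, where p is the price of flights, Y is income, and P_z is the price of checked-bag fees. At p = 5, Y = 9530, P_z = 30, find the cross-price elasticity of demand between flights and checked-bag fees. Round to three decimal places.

Substituting, Q_x = 42.1 − 5.58(5) + 0.0588(9530) − 1.1(30) = 42.1 − 27.9 + 560.364 − 33 = 541.564.
∂Q_x/∂P_z = −1.1, so E_xy = -1.1·(30/541.564) ≈ -0.061.
E_xy < 0: the goods are complements.

-0.061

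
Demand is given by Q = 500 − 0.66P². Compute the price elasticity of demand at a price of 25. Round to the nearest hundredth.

-9.43

At P = 25, Q = 87.5.
dQ/dP = −2·0.66·P = −33.
Point elasticity E = (dQ/dP)·(P/Q) = -33 × 25/87.5 ≈ -9.43.
|E| > 1, so demand is elastic at this price.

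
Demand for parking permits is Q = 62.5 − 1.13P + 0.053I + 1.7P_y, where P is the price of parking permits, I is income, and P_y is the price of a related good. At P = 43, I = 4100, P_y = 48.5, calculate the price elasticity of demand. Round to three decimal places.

-0.155

Evaluating quantity at (P, I, P_y) gives Q = 62.5 − 1.13(43) + 0.053(4100) + 1.7(48.5) = 62.5 − 48.59 + 217.3 + 82.45 = 313.66.
∂Q/∂P = −1.13, so E_p = (−1.13)·(43/313.66) ≈ -0.155.
|E_p| < 1: demand is inelastic.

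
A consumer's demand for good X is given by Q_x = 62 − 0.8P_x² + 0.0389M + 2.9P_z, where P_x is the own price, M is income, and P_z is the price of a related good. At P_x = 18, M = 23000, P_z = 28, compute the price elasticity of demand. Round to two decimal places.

Evaluating quantity at (P_x, M, P_z) gives Q_x = 62 − 0.8(18)² + 0.0389(23000) + 2.9(28) = 62 − 259.2 + 894.7 + 81.2 = 778.7.
∂Q_x/∂P_x = −2·0.8·P_x = -28.8, so E_p = -28.8·(18/778.7) ≈ -0.67.
|E_p| < 1: demand is inelastic.

-0.67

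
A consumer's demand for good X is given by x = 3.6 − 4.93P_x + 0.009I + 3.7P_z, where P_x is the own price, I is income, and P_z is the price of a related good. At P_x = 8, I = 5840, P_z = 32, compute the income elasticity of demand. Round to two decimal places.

Substituting, x = 3.6 − 4.93(8) + 0.009(5840) + 3.7(32) = 3.6 − 39.44 + 52.56 + 118.4 = 135.12.
∂x/∂I = +0.009, so E_I = 0.009·(5840/135.12) ≈ 0.39.
E_I ∈ (0,1): normal good (necessity).

0.39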